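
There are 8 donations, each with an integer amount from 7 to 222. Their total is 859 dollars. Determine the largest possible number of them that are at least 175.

Suppose k of them are at least 175. Those contribute at least 175 each and the other 8 − k at least 7 each.
So the total is at least 175k + 7(8 − k) = 56 + 168k. This must be ≤ 859, giving k ≤ 4.
k = 4 is achieved by 4 values at 175 and 4 at 7, total 728; add 131 to one value (staying below 175) to reach 859.

4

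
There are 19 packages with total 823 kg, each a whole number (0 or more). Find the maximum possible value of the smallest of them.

43

The average is 823/19 < 44, so some value is ≤ 43.
Taking 13 copies of 43 and 6 copies of 44 gives exactly 823, so 43 is attained.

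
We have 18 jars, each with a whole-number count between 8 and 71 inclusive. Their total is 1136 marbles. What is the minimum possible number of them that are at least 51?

If only k of them are at least 51, the other 18 − k are at most 50, so the total is at most k·71 + (18 − k)·50.
This must reach 1136, so k·71 + (18 − k)·50 ≥ 1136, giving k ≥ 12.
Exactly 12 works: 12 values at 71 and 6 at 50 total 1152; lower one of the high values by 16 (still ≥ 51) to hit 1136.

12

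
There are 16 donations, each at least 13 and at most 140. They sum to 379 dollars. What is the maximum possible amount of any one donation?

To make one donation as large as possible, make the other 15 as small as possible.
The other 15 contribute at least 15 × 13 = 195, leaving at most 379 − 195 = 184.
But each donation is capped at 140, so the maximum is 140.
Achievable: one at 140 and the other 15 totalling 239, which fits since 15 × 13 ≤ 239 ≤ 15 × 140.

140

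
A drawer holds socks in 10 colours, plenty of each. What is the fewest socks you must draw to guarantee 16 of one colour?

You could draw 15 of every colour without reaching 16 of any — 150 in all.
One more forces 16 of some colour, so 150 + 1 = 151.

151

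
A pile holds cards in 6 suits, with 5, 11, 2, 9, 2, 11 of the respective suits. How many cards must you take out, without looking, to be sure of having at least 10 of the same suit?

In the worst case you take as many as possible of each suit without reaching 10: 5 + 9 + 2 + 9 + 2 + 9 = 36.
The next one must give 10 of some suit, so 36 + 1 = 37.

37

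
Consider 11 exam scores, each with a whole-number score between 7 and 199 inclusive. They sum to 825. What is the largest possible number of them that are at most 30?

8

Each value at 30 or below falls at least 199 − 30 = 169 short of the ceiling 199.
The ceiling total is 11 × 199 = 2189, and we need 825, so at most ⌊(2189 − 825)/169⌋ = 8 can be that low.
k = 8 is achieved by 8 values at 30 and 3 at 199, total 837; lower one of the 199's by 12 (still > 30) to reach 825.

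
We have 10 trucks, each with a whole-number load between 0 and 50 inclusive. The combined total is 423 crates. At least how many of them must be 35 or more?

If only k of them are at least 35, the other 10 − k are at most 34, so the total is at most k·50 + (10 − k)·34.
This must reach 423, so k·50 + (10 − k)·34 ≥ 423, giving k ≥ 6.
Exactly 6 works: 6 values at 50 and 4 at 34 total 436; lower one of the high values by 13 (still ≥ 35) to hit 423.

6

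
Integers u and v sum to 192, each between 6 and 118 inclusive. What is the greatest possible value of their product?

With u + v fixed, uv peaks when the two are closest together.
Taking u = 96 and v = 96 (both in [6, 118]) gives uv = 9216.

9216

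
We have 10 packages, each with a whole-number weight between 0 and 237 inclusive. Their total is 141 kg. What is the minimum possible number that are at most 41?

If only k of them are at most 41, the other 10 − k are at least 42, so the total is at least (10 − k)·42 + k·0.
This is ≤ 141, so (10 − k)·42 + 0k ≤ 141, which gives k ≥ 7.
Exactly 7 works: 7 values at 0 and 3 at 42 total 126; raise one of the low values by 15 (still ≤ 41) to hit 141.

7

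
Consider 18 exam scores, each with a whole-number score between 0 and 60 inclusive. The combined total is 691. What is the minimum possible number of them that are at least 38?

Suppose at most 18 − j of them reach 38; then j values are ≤ 37 and the rest ≤ 60.
The total is then ≤ 37·j + 60·(18 − j) = 1080 − 23j. For this to be ≥ 691 we need j ≤ 16, so at least 18 − 16 = 2 must reach 38.
Exactly 2 works: 2 values at 60 and 16 at 37 total 712; lower one of the high values by 21 (still ≥ 38) to hit 691.

2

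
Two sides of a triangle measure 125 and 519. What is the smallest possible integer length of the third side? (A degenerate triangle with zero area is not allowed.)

395

The third side must exceed |125 − 519| = 394.
The smallest integer above 394 is 395.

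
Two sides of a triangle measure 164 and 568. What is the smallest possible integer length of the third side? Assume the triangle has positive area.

405

The third side must exceed |164 − 568| = 404.
The smallest integer above 404 is 405.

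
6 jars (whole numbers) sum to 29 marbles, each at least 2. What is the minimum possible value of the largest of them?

5

The 6 values sum to 29, so their maximum is at least ⌈29/6⌉ = 5.
Taking 1 copy of 4 and 5 copies of 5 gives exactly 29, so 5 is attained.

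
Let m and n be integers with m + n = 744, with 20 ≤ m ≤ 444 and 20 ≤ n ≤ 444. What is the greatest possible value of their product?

138384

mn = m(744 − m) is maximized when m is as near 744/2 as the bounds allow.
Taking m = 372 and n = 372 (both in [20, 444]) gives mn = 138384.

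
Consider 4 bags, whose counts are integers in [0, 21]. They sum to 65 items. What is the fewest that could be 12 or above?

3

Each value short of 12 is at most 11, costing at least 21 − 11 = 10 against the maximum total of 84.
We can afford to lose at most 84 − 65 = 19, so at most ⌊19/10⌋ = 1 fall short, and at least 3 are ≥ 12.
Exactly 3 works: 3 values at 21 and 1 at 11 total 74; lower one of the high values by 9 (still ≥ 12) to hit 65.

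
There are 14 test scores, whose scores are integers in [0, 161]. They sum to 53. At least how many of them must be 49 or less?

If only k of them are at most 49, the other 14 − k are at least 50, so the total is at least (14 − k)·50 + k·0.
This is ≤ 53, so (14 − k)·50 + 0k ≤ 53, which gives k ≥ 13.
Exactly 13 works: 13 values at 0 and 1 at 50 total 50; raise one of the low values by 3 (still ≤ 49) to hit 53.

13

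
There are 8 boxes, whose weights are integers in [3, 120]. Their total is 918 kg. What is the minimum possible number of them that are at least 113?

Suppose at most 8 − j of them reach 113; then j values are ≤ 112 and the rest ≤ 120.
The total is then ≤ 112·j + 120·(8 − j) = 960 − 8j. For this to be ≥ 918 we need j ≤ 5, so at least 8 − 5 = 3 must reach 113.
Exactly 3 works: 3 values at 120 and 5 at 112 total 920; lower one of the high values by 2 (still ≥ 113) to hit 918.

3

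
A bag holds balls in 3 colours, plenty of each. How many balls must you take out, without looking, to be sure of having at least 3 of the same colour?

7

In the worst case you draw 2 of each of the 3 colours: 3 × 2 = 6.
One more forces 3 of some colour, so 6 + 1 = 7.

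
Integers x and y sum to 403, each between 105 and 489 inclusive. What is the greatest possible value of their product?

With x + y fixed, xy peaks when the two are closest together.
Taking x = 201 and y = 202 (both in [105, 489]) gives xy = 40602.

40602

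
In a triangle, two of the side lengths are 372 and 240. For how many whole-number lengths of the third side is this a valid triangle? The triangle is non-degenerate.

The triangle inequality gives |372 − 240| < c < 372 + 240, i.e. 132 < c < 612.
So c can be any integer from 133 to 611: 479 values.

479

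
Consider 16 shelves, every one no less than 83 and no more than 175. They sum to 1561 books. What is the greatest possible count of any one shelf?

175

Maximizing one value means minimizing the remaining 15.
The other 15 contribute at least 15 × 83 = 1245, leaving at most 1561 − 1245 = 316.
But each shelf is capped at 175, so the maximum is 175.
Achievable: one at 175 and the other 15 totalling 1386, which fits since 15 × 83 ≤ 1386 ≤ 15 × 175.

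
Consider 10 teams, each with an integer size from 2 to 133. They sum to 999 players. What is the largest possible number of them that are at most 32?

3

Suppose k of them are at most 32. Those contribute at most 32 each and the rest at most 133 each.
So the total is at most 32k + 133(10 − k) = 1330 − 101k. This must still be ≥ 999, so k ≤ 3.
k = 3 is achieved by 3 values at 32 and 7 at 133, total 1027; lower one of the 133's by 28 (still > 32) to reach 999.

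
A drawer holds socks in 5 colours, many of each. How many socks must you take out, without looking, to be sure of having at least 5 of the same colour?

21

In the worst case you draw 4 of each of the 5 colours: 5 × 4 = 20.
One more forces 5 of some colour, so 20 + 1 = 21.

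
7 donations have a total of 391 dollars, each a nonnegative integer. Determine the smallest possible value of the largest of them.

The 7 values sum to 391, so their maximum is at least ⌈391/7⌉ = 56.
Equality holds with 6 values of 56 and 1 value of 55.

56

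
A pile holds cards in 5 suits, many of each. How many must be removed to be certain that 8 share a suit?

36

You could draw 7 of every suit without reaching 8 of any — 35 in all.
One more forces 8 of some suit, so 35 + 1 = 36.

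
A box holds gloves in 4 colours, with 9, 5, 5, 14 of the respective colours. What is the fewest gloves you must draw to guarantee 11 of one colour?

In the worst case you take as many as possible of each colour without reaching 11: 9 + 5 + 5 + 10 = 29.
The next one must give 11 of some colour, so 29 + 1 = 30.

30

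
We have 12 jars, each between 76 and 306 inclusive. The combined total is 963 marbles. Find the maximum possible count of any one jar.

To make one jar as large as possible, make the other 11 as small as possible.
The other 11 contribute at least 11 × 76 = 836, leaving at most 963 − 836 = 127.
Since 127 ≤ 306, this is achievable: one at 127 and 11 at 76.

127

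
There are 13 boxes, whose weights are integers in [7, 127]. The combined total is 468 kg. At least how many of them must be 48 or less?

Let j be the number exceeding 48. Then the total is ≥ 49·j + 7·(13 − j) = 91 + 42j.
So 42j ≤ 377 and j ≤ 8; hence at least 13 − 8 = 5 are ≤ 48.
Exactly 5 works: 5 values at 7 and 8 at 49 total 427; raise one of the low values by 41 (still ≤ 48) to hit 468.

5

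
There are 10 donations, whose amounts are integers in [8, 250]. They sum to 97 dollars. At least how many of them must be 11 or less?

6

Each value above 11 is at least 12, contributing at least 12 − 8 = 4 above the floor 8.
The sum exceeds the floor total 80 by 17, so at most ⌊17/4⌋ = 4 exceed 11, and at least 6 are ≤ 11.
Exactly 6 works: 6 values at 8 and 4 at 12 total 96; raise one of the low values by 1 (still ≤ 11) to hit 97.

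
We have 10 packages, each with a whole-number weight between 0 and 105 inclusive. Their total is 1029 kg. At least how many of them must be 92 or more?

If only k of them are at least 92, the other 10 − k are at most 91, so the total is at most k·105 + (10 − k)·91.
This must reach 1029, so k·105 + (10 − k)·91 ≥ 1029, giving k ≥ 9.
Exactly 9 works: 9 values at 105 and 1 at 91 total 1036; lower one of the high values by 7 (still ≥ 92) to hit 1029.

9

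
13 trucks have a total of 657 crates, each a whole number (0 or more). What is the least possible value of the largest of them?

Some value must be at least ⌈657/13⌉ = 51, since 13 × 50 = 650 < 657.
Equality holds with 7 values of 51 and 6 values of 50.

51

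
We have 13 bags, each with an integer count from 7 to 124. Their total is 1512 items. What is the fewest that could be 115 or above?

3

Suppose at most 13 − j of them reach 115; then j values are ≤ 114 and the rest ≤ 124.
The total is then ≤ 114·j + 124·(13 − j) = 1612 − 10j. For this to be ≥ 1512 we need j ≤ 10, so at least 13 − 10 = 3 must reach 115.
Exactly 3 works: 3 values at 124 and 10 at 114 total 1512.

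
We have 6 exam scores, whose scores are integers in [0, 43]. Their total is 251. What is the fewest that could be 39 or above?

5

Each value short of 39 is at most 38, costing at least 43 − 38 = 5 against the maximum total of 258.
We can afford to lose at most 258 − 251 = 7, so at most ⌊7/5⌋ = 1 fall short, and at least 5 are ≥ 39.
Exactly 5 works: 5 values at 43 and 1 at 38 total 253; lower one of the high values by 2 (still ≥ 39) to hit 251.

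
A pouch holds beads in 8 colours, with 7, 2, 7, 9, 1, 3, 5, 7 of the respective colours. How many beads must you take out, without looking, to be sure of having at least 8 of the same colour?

40

In the worst case you take as many as possible of each colour without reaching 8: 7 + 2 + 7 + 7 + 1 + 3 + 5 + 7 = 39.
The next one must give 8 of some colour, so 39 + 1 = 40.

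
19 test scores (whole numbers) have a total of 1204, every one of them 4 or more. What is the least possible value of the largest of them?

64

The average is 1204/19 > 63, so not all 19 can be 63 or less; the largest is ≥ 64.
Achievable: 7 of them at 64 and 12 at 63 total 1204.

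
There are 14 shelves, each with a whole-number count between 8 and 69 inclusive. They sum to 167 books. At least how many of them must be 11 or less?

Each value above 11 is at least 12, contributing at least 12 − 8 = 4 above the floor 8.
The sum exceeds the floor total 112 by 55, so at most ⌊55/4⌋ = 13 exceed 11, and at least 1 are ≤ 11.
Exactly 1 works: 1 value at 8 and 13 at 12 total 164; raise one of the low values by 3 (still ≤ 11) to hit 167.

1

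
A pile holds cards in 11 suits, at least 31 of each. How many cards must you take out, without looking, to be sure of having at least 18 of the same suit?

188

You could draw 17 of every suit without reaching 18 of any — 187 in all.
One more forces 18 of some suit, so 187 + 1 = 188.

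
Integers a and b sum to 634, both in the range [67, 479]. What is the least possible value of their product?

For a fixed sum, ab is smallest when a and b are as far apart as possible.
The extreme feasible split is a = 155, b = 479, giving ab = 74245.

74245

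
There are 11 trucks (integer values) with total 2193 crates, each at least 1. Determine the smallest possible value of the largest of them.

200

If every one of the 11 were at most 199, the total would be at most 11 × 199 = 2189 < 2193.
Equality holds with 4 values of 200 and 7 values of 199.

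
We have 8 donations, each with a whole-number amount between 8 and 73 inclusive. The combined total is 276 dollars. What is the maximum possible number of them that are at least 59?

4

Suppose k of them are at least 59. Those contribute at least 59 each and the other 8 − k at least 8 each.
So the total is at least 59k + 8(8 − k) = 64 + 51k. This must be ≤ 276, giving k ≤ 4.
k = 4 is achieved by 4 values at 59 and 4 at 8, total 268; add 8 to one value (staying below 59) to reach 276.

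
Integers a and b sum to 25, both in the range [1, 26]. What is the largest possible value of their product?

156

For a fixed sum, the product ab is largest when a and b are as close as possible.
Taking a = 12 and b = 13 (both in [1, 26]) gives ab = 156.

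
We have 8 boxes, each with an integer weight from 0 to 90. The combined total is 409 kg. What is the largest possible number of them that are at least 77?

5

With k values at 77 or above and the rest at least 0, the sum is at least 0 + 77k.
Since the sum is 409, we need 77k ≤ 409, i.e. k ≤ 5.
k = 5 is achieved by 5 values at 77 and 3 at 0, total 385; add 24 to one value (staying below 77) to reach 409.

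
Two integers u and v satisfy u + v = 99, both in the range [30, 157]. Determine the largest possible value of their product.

With u + v fixed, uv peaks when the two are closest together.
Taking u = 49 and v = 50 (both in [30, 157]) gives uv = 2450.

2450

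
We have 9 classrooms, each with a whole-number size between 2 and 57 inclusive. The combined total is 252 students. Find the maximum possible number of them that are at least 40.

Suppose k of them are at least 40. Those contribute at least 40 each and the other 9 − k at least 2 each.
So the total is at least 40k + 2(9 − k) = 18 + 38k. This must be ≤ 252, giving k ≤ 6.
k = 6 is achieved by 6 values at 40 and 3 at 2, total 246; add 6 to one value (staying below 40) to reach 252.

6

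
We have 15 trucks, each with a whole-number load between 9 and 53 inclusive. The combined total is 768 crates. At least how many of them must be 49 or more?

If only k of them are at least 49, the other 15 − k are at most 48, so the total is at most k·53 + (15 − k)·48.
This must reach 768, so k·53 + (15 − k)·48 ≥ 768, giving k ≥ 10.
Exactly 10 works: 10 values at 53 and 5 at 48 total 770; lower one of the high values by 2 (still ≥ 49) to hit 768.

10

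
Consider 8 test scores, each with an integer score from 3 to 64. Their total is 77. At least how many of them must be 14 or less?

Each value above 14 is at least 15, contributing at least 15 − 3 = 12 above the floor 3.
The sum exceeds the floor total 24 by 53, so at most ⌊53/12⌋ = 4 exceed 14, and at least 4 are ≤ 14.
Exactly 4 works: 4 values at 3 and 4 at 15 total 72; raise one of the low values by 5 (still ≤ 14) to hit 77.

4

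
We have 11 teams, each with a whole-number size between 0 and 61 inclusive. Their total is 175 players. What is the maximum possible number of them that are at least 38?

Suppose k of them are at least 38. Those contribute at least 38 each and the other 11 − k at least 0 each.
So the total is at least 38k + 0(11 − k) = 0 + 38k. This must be ≤ 175, giving k ≤ 4.
k = 4 is achieved by 4 values at 38 and 7 at 0, total 152; add 23 to one value (staying below 38) to reach 175.

4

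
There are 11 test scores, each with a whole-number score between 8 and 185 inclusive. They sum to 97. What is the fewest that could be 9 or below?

If only k of them are at most 9, the other 11 − k are at least 10, so the total is at least (11 − k)·10 + k·8.
This is ≤ 97, so (11 − k)·10 + 8k ≤ 97, which gives k ≥ 7.
Exactly 7 works: 7 values at 8 and 4 at 10 total 96; raise one of the low values by 1 (still ≤ 9) to hit 97.

7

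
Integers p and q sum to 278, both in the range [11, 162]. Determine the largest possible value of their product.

19321

For a fixed sum, the product pq is largest when p and q are as close as possible.
Taking p = 139 and q = 139 (both in [11, 162]) gives pq = 19321.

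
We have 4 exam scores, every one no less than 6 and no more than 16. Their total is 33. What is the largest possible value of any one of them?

Maximizing one value means minimizing the remaining 3.
The other 3 contribute at least 3 × 6 = 18, leaving at most 33 − 18 = 15.
Since 15 ≤ 16, this is achievable: one at 15 and 3 at 6.

15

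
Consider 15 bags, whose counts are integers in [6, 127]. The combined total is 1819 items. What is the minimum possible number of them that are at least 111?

10

Suppose at most 15 − j of them reach 111; then j values are ≤ 110 and the rest ≤ 127.
The total is then ≤ 110·j + 127·(15 − j) = 1905 − 17j. For this to be ≥ 1819 we need j ≤ 5, so at least 15 − 5 = 10 must reach 111.
Exactly 10 works: 10 values at 127 and 5 at 110 total 1820; lower one of the high values by 1 (still ≥ 111) to hit 1819.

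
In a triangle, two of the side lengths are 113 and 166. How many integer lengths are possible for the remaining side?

The triangle inequality gives |113 − 166| < c < 113 + 166, i.e. 53 < c < 279.
So c can be any integer from 54 to 278: 225 values.

225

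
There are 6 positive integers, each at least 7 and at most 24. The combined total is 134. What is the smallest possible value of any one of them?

To make one integer as small as possible, make the other 5 as large as possible.
The other 5 contribute at most 5 × 24 = 120, leaving at least 134 − 120 = 14.
Since 14 ≥ 7, this is achievable: one at 14 and 5 at 24.

14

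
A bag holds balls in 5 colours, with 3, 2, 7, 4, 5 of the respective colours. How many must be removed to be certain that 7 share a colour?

21

In the worst case you take as many as possible of each colour without reaching 7: 3 + 2 + 6 + 4 + 5 = 20.
The next one must give 7 of some colour, so 20 + 1 = 21.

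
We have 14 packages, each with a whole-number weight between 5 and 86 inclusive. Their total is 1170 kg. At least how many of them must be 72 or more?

Each value short of 72 is at most 71, costing at least 86 − 71 = 15 against the maximum total of 1204.
We can afford to lose at most 1204 − 1170 = 34, so at most ⌊34/15⌋ = 2 fall short, and at least 12 are ≥ 72.
Exactly 12 works: 12 values at 86 and 2 at 71 total 1174; lower one of the high values by 4 (still ≥ 72) to hit 1170.

12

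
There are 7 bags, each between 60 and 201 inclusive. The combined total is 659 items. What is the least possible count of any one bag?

60

To make one bag as small as possible, make the other 6 as large as possible.
The other 6 can take up 6 × 201 = 1206 ≥ 659 − 60, so one bag can sit at its floor of 60.
Achievable: one at 60 and the other 6 totalling 599, which fits since 6 × 60 ≤ 599 ≤ 6 × 201.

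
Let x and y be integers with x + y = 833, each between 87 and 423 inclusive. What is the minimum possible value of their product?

xy = x(833 − x) is concave in x, so over [410, 423] it is minimized at an endpoint.
At the endpoint x = 410, y = 833 − 410 = 423, so xy = 410 × 423 = 173430.

173430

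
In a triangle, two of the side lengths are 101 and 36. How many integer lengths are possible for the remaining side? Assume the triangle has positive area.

The triangle inequality gives |101 − 36| < c < 101 + 36, i.e. 65 < c < 137.
So c can be any integer from 66 to 136: 71 values.

71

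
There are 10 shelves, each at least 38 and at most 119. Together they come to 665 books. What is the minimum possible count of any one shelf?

38

Minimizing one value means maximizing the remaining 9.
The other 9 can take up 9 × 119 = 1071 ≥ 665 − 38, so one shelf can sit at its floor of 38.
Achievable: one at 38 and the other 9 totalling 627, which fits since 9 × 38 ≤ 627 ≤ 9 × 119.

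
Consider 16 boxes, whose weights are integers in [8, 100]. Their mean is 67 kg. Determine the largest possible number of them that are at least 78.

13

The total is 16 × 67 = 1072.
With k values at 78 or above and the rest at least 8, the sum is at least 128 + 70k.
Since the sum is 1072, we need 70k ≤ 944, i.e. k ≤ 13.
k = 13 is achieved by 13 values at 78 and 3 at 8, total 1038; add 34 to one value (staying below 78) to reach 1072.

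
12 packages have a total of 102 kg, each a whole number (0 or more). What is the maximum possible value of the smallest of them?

8

The average is 102/12 < 9, so some value is ≤ 8.
Achievable: 6 of them at 8 and 6 at 9 total 102.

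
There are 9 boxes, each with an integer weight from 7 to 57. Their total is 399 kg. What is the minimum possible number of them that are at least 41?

3

If only k of them are at least 41, the other 9 − k are at most 40, so the total is at most k·57 + (9 − k)·40.
This must reach 399, so k·57 + (9 − k)·40 ≥ 399, giving k ≥ 3.
Exactly 3 works: 3 values at 57 and 6 at 40 total 411; lower one of the high values by 12 (still ≥ 41) to hit 399.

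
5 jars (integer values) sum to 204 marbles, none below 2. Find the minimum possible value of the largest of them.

41

The average is 204/5 > 40, so not all 5 can be 40 or less; the largest is ≥ 41.
Equality holds with 4 values of 41 and 1 value of 40.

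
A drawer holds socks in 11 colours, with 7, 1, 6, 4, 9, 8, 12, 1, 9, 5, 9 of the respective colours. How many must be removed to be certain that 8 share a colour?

60

In the worst case you take as many as possible of each colour without reaching 8: 7 + 1 + 6 + 4 + 7 + 7 + 7 + 1 + 7 + 5 + 7 = 59.
The next one must give 8 of some colour, so 59 + 1 = 60.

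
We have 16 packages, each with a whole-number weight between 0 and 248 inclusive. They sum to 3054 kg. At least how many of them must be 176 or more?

4

Suppose at most 16 − j of them reach 176; then j values are ≤ 175 and the rest ≤ 248.
The total is then ≤ 175·j + 248·(16 − j) = 3968 − 73j. For this to be ≥ 3054 we need j ≤ 12, so at least 16 − 12 = 4 must reach 176.
Exactly 4 works: 4 values at 248 and 12 at 175 total 3092; lower one of the high values by 38 (still ≥ 176) to hit 3054.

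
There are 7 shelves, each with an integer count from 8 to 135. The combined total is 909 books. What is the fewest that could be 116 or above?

6

If only k of them are at least 116, the other 7 − k are at most 115, so the total is at most k·135 + (7 − k)·115.
This must reach 909, so k·135 + (7 − k)·115 ≥ 909, giving k ≥ 6.
Exactly 6 works: 6 values at 135 and 1 at 115 total 925; lower one of the high values by 16 (still ≥ 116) to hit 909.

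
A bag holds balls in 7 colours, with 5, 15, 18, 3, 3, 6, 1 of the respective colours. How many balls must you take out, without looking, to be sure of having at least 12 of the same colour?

In the worst case you take as many as possible of each colour without reaching 12: 5 + 11 + 11 + 3 + 3 + 6 + 1 = 40.
The next one must give 12 of some colour, so 40 + 1 = 41.

41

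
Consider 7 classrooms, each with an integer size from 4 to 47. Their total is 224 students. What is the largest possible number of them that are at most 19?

3

Each value at 19 or below falls at least 47 − 19 = 28 short of the ceiling 47.
The ceiling total is 7 × 47 = 329, and we need 224, so at most ⌊(329 − 224)/28⌋ = 3 can be that low.
k = 3 is achieved by 3 values at 19 and 4 at 47, total 245; lower one of the 47's by 21 (still > 19) to reach 224.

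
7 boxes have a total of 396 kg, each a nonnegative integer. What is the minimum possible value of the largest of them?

The average is 396/7 > 56, so not all 7 can be 56 or less; the largest is ≥ 57.
Taking 3 copies of 56 and 4 copies of 57 gives exactly 396, so 57 is attained.

57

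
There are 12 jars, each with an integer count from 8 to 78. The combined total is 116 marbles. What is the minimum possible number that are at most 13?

9

If only k of them are at most 13, the other 12 − k are at least 14, so the total is at least (12 − k)·14 + k·8.
This is ≤ 116, so (12 − k)·14 + 8k ≤ 116, which gives k ≥ 9.
Exactly 9 works: 9 values at 8 and 3 at 14 total 114; raise one of the low values by 2 (still ≤ 13) to hit 116.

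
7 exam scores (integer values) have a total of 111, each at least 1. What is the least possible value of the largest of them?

16

If every one of the 7 were at most 15, the total would be at most 7 × 15 = 105 < 111.
Equality holds with 6 values of 16 and 1 value of 15.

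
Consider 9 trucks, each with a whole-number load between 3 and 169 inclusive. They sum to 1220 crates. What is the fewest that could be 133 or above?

1

Each value short of 133 is at most 132, costing at least 169 − 132 = 37 against the maximum total of 1521.
We can afford to lose at most 1521 − 1220 = 301, so at most ⌊301/37⌋ = 8 fall short, and at least 1 are ≥ 133.
Exactly 1 works: 1 value at 169 and 8 at 132 total 1225; lower one of the high values by 5 (still ≥ 133) to hit 1220.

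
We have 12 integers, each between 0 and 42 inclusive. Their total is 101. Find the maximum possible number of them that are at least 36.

2

If k of the values are ≥ 36, the total is ≥ 36k + 0(12 − k).
Setting 36k + 0(12 − k) ≤ 101 gives 36k ≤ 101, so k ≤ 2.
k = 2 is achieved by 2 values at 36 and 10 at 0, total 72; add 29 to one value (staying below 36) to reach 101.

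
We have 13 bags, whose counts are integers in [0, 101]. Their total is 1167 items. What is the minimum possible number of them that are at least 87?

4

Suppose at most 13 − j of them reach 87; then j values are ≤ 86 and the rest ≤ 101.
The total is then ≤ 86·j + 101·(13 − j) = 1313 − 15j. For this to be ≥ 1167 we need j ≤ 9, so at least 13 − 9 = 4 must reach 87.
Exactly 4 works: 4 values at 101 and 9 at 86 total 1178; lower one of the high values by 11 (still ≥ 87) to hit 1167.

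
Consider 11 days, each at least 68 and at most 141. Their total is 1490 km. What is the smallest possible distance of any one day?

80

To make one day as small as possible, make the other 10 as large as possible.
The other 10 contribute at most 10 × 141 = 1410, leaving at least 1490 − 1410 = 80.
Since 80 ≥ 68, this is achievable: one at 80 and 10 at 141.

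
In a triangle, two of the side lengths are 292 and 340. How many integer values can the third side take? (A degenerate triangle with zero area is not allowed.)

583

The triangle inequality gives |292 − 340| < c < 292 + 340, i.e. 48 < c < 632.
So c can be any integer from 49 to 631: 583 values.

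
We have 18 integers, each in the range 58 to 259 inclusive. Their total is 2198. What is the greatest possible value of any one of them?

Maximizing one value means minimizing the remaining 17.
The other 17 contribute at least 17 × 58 = 986, leaving at most 2198 − 986 = 1212.
But each integer is capped at 259, so the maximum is 259.
Achievable: one at 259 and the other 17 totalling 1939, which fits since 17 × 58 ≤ 1939 ≤ 17 × 259.

259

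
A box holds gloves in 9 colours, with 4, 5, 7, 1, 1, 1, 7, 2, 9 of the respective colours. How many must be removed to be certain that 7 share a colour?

33

In the worst case you take as many as possible of each colour without reaching 7: 4 + 5 + 6 + 1 + 1 + 1 + 6 + 2 + 6 = 32.
The next one must give 7 of some colour, so 32 + 1 = 33.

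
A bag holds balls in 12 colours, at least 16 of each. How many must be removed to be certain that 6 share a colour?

In the worst case you draw 5 of each of the 12 colours: 12 × 5 = 60.
One more forces 6 of some colour, so 60 + 1 = 61.

61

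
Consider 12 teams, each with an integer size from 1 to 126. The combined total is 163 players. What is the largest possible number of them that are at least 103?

1

Suppose k of them are at least 103. Those contribute at least 103 each and the other 12 − k at least 1 each.
So the total is at least 103k + 1(12 − k) = 12 + 102k. This must be ≤ 163, giving k ≤ 1.
k = 1 is achieved by 1 value at 103 and 11 at 1, total 114; add 49 to one value (staying below 103) to reach 163.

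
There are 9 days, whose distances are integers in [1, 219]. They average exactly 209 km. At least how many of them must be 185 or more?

7

The total is 9 × 209 = 1881.
Suppose at most 9 − j of them reach 185; then j values are ≤ 184 and the rest ≤ 219.
The total is then ≤ 184·j + 219·(9 − j) = 1971 − 35j. For this to be ≥ 1881 we need j ≤ 2, so at least 9 − 2 = 7 must reach 185.
Exactly 7 works: 7 values at 219 and 2 at 184 total 1901; lower one of the high values by 20 (still ≥ 185) to hit 1881.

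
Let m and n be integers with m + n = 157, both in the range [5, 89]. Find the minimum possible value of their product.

mn = m(157 − m) is concave in m, so over [68, 89] it is minimized at an endpoint.
At the endpoint m = 68, n = 157 − 68 = 89, so mn = 68 × 89 = 6052.

6052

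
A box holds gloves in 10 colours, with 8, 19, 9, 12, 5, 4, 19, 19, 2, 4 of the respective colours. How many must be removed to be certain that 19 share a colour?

In the worst case you take as many as possible of each colour without reaching 19: 8 + 18 + 9 + 12 + 5 + 4 + 18 + 18 + 2 + 4 = 98.
The next one must give 19 of some colour, so 98 + 1 = 99.

99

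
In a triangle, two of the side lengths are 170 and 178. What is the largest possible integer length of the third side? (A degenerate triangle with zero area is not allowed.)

The third side must be less than 170 + 178 = 348.
The largest integer below 348 is 347.

347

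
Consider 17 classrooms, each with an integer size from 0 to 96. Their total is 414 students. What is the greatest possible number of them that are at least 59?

7

With k values at 59 or above and the rest at least 0, the sum is at least 0 + 59k.
Since the sum is 414, we need 59k ≤ 414, i.e. k ≤ 7.
k = 7 is achieved by 7 values at 59 and 10 at 0, total 413; add 1 to one value (staying below 59) to reach 414.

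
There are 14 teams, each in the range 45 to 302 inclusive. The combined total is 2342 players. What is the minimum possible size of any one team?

Minimizing one value means maximizing the remaining 13.
The other 13 can take up 13 × 302 = 3926 ≥ 2342 − 45, so one team can sit at its floor of 45.
Achievable: one at 45 and the other 13 totalling 2297, which fits since 13 × 45 ≤ 2297 ≤ 13 × 302.

45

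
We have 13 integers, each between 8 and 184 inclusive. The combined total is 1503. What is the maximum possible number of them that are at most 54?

Each value at 54 or below falls at least 184 − 54 = 130 short of the ceiling 184.
The ceiling total is 13 × 184 = 2392, and we need 1503, so at most ⌊(2392 − 1503)/130⌋ = 6 can be that low.
k = 6 is achieved by 6 values at 54 and 7 at 184, total 1612; lower one of the 184's by 109 (still > 54) to reach 1503.

6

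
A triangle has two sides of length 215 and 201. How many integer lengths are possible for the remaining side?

The triangle inequality gives |215 − 201| < c < 215 + 201, i.e. 14 < c < 416.
So c can be any integer from 15 to 415: 401 values.

401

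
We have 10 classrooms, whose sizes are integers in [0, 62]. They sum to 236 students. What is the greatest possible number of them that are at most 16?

Each value at 16 or below falls at least 62 − 16 = 46 short of the ceiling 62.
The ceiling total is 10 × 62 = 620, and we need 236, so at most ⌊(620 − 236)/46⌋ = 8 can be that low.
k = 8 is achieved by 8 values at 16 and 2 at 62, total 252; lower one of the 62's by 16 (still > 16) to reach 236.

8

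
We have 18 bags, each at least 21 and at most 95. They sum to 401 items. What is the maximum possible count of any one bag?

44

To make one bag as large as possible, make the other 17 as small as possible.
The other 17 contribute at least 17 × 21 = 357, leaving at most 401 − 357 = 44.
Since 44 ≤ 95, this is achievable: one at 44 and 17 at 21.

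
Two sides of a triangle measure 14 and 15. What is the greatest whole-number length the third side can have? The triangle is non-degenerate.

The third side must be less than 14 + 15 = 29.
The largest integer below 29 is 28.

28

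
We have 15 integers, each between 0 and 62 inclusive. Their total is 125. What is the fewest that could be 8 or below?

2

Let j be the number exceeding 8. Then the total is ≥ 9·j + 0·(15 − j) = 0 + 9j.
So 9j ≤ 125 and j ≤ 13; hence at least 15 − 13 = 2 are ≤ 8.
Exactly 2 works: 2 values at 0 and 13 at 9 total 117; raise one of the low values by 8 (still ≤ 8) to hit 125.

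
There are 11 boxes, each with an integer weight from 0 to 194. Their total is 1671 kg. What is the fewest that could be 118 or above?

5

Suppose at most 11 − j of them reach 118; then j values are ≤ 117 and the rest ≤ 194.
The total is then ≤ 117·j + 194·(11 − j) = 2134 − 77j. For this to be ≥ 1671 we need j ≤ 6, so at least 11 − 6 = 5 must reach 118.
Exactly 5 works: 5 values at 194 and 6 at 117 total 1672; lower one of the high values by 1 (still ≥ 118) to hit 1671.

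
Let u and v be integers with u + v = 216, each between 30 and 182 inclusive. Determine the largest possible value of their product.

11664

uv = u(216 − u) is maximized when u is as near 216/2 as the bounds allow.
Taking u = 108 and v = 108 (both in [30, 182]) gives uv = 11664.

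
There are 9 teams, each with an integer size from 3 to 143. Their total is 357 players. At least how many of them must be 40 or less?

Each value above 40 is at least 41, contributing at least 41 − 3 = 38 above the floor 3.
The sum exceeds the floor total 27 by 330, so at most ⌊330/38⌋ = 8 exceed 40, and at least 1 are ≤ 40.
Exactly 1 works: 1 value at 3 and 8 at 41 total 331; raise one of the low values by 26 (still ≤ 40) to hit 357.

1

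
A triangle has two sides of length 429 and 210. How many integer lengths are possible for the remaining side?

The triangle inequality gives |429 − 210| < c < 429 + 210, i.e. 219 < c < 639.
So c can be any integer from 220 to 638: 419 values.

419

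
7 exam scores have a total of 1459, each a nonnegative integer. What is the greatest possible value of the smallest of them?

The 7 values sum to 1459, so their minimum is at most ⌊1459/7⌋ = 208.
Taking 4 copies of 208 and 3 copies of 209 gives exactly 1459, so 208 is attained.

208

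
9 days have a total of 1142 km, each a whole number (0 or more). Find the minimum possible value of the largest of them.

127

The 9 values sum to 1142, so their maximum is at least ⌈1142/9⌉ = 127.
Equality holds with 8 values of 127 and 1 value of 126.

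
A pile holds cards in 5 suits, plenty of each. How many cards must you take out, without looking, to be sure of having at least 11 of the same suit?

51

In the worst case you draw 10 of each of the 5 suits: 5 × 10 = 50.
One more forces 11 of some suit, so 50 + 1 = 51.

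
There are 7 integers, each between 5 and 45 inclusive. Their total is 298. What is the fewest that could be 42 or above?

If only k of them are at least 42, the other 7 − k are at most 41, so the total is at most k·45 + (7 − k)·41.
This must reach 298, so k·45 + (7 − k)·41 ≥ 298, giving k ≥ 3.
Exactly 3 works: 3 values at 45 and 4 at 41 total 299; lower one of the high values by 1 (still ≥ 42) to hit 298.

3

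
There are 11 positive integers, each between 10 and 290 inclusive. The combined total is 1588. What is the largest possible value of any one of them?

290

To make one integer as large as possible, make the other 10 as small as possible.
The other 10 contribute at least 10 × 10 = 100, leaving at most 1588 − 100 = 1488.
But each integer is capped at 290, so the maximum is 290.
Achievable: one at 290 and the other 10 totalling 1298, which fits since 10 × 10 ≤ 1298 ≤ 10 × 290.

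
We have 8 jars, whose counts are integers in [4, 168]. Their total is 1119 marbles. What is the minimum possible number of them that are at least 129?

3

If only k of them are at least 129, the other 8 − k are at most 128, so the total is at most k·168 + (8 − k)·128.
This must reach 1119, so k·168 + (8 − k)·128 ≥ 1119, giving k ≥ 3.
Exactly 3 works: 3 values at 168 and 5 at 128 total 1144; lower one of the high values by 25 (still ≥ 129) to hit 1119.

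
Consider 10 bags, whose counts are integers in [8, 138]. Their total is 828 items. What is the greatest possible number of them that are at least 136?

With k values at 136 or above and the rest at least 8, the sum is at least 80 + 128k.
Since the sum is 828, we need 128k ≤ 748, i.e. k ≤ 5.
k = 5 is achieved by 5 values at 136 and 5 at 8, total 720; add 108 to one value (staying below 136) to reach 828.

5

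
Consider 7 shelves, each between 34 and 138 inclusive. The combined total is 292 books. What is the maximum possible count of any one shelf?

88

Maximizing one value means minimizing the remaining 6.
The other 6 contribute at least 6 × 34 = 204, leaving at most 292 − 204 = 88.
Since 88 ≤ 138, this is achievable: one at 88 and 6 at 34.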